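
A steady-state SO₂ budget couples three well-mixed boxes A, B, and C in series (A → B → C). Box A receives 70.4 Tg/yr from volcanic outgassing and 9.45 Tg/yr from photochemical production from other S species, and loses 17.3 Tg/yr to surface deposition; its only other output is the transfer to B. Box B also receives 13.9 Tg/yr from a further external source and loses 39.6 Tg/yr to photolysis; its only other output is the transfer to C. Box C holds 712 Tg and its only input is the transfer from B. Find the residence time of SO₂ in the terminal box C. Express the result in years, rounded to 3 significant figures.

19.3 yr

Box A: F(A→B) = (70.4 + 9.45) − 17.3 = 62.550 Tg/yr.
Box B: F(B→C) = (62.550 + 13.9) − 39.6 = 36.850 Tg/yr.
Box C throughput = its input = 36.850 Tg/yr; τ = 712 / 36.850 = 19.32 yr.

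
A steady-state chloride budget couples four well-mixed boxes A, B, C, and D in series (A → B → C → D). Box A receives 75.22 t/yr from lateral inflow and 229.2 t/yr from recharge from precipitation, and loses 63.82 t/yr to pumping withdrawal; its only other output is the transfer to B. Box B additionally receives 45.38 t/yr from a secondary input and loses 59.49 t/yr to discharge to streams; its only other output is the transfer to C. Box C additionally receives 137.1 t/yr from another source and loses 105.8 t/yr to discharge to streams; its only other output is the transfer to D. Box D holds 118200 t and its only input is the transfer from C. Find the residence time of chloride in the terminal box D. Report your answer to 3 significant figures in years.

459 yr

Box A: F(A→B) = (75.22 + 229.2) − 63.82 = 240.60 t/yr.
Box B: F(B→C) = (240.60 + 45.38) − 59.49 = 226.49 t/yr.
Box C: F(C→D) = (226.49 + 137.1) − 105.8 = 257.79 t/yr.
Box D throughput = its input = 257.79 t/yr; τ = 118200 / 257.79 = 458.5 yr.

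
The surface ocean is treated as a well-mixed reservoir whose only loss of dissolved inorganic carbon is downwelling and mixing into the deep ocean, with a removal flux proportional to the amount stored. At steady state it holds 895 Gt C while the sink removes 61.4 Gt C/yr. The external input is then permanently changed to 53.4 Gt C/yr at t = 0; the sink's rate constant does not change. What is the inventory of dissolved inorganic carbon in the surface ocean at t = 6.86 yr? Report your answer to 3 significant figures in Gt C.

851 Gt C

τ = M₀/F₀ = 895/61.4 = 14.58 yr; rate constant k = 1/τ.
New steady state M_∞ = F₁/k = F₁·τ = 53.4 × 14.58 = 778.39 Gt C.
M(t) = M_∞ + (M₀ − M_∞)·e^(−t/τ); t/τ = 6.86/14.58 = 0.4706, so e^(−t/τ) = 0.6246.
M(t) = 778.39 + 116.6 × 0.6246 = 851.23 Gt C.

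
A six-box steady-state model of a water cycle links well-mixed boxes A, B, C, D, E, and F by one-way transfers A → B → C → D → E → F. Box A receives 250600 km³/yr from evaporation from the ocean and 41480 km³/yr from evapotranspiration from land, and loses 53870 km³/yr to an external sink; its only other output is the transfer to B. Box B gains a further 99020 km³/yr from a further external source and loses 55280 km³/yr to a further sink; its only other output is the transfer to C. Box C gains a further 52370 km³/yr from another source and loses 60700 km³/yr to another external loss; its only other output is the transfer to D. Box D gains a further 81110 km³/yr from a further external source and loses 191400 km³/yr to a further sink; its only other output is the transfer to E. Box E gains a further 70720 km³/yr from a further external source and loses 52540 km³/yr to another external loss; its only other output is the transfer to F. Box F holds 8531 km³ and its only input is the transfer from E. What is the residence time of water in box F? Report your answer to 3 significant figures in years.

Box A: F(A→B) = (250600 + 41480) − 53870 = 238210 km³/yr.
Box B: F(B→C) = (238210 + 99020) − 55280 = 281950 km³/yr.
Box C: F(C→D) = (281950 + 52370) − 60700 = 273620 km³/yr.
Box D: F(D→E) = (273620 + 81110) − 191400 = 163330 km³/yr.
Box E: F(E→F) = (163330 + 70720) − 52540 = 181510 km³/yr.
Box F throughput = its input = 181510 km³/yr; τ = 8531 / 181510 = 0.04700 yr.

0.0470 yr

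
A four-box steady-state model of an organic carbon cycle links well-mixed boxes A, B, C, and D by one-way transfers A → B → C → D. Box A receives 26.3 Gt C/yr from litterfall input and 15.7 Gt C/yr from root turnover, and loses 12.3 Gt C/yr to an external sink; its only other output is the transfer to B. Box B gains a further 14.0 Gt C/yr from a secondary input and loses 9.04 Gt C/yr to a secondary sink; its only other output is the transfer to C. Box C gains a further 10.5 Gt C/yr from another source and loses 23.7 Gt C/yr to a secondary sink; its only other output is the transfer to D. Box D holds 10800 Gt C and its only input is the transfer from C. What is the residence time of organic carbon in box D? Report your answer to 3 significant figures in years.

503 yr

Box A: F(A→B) = (26.3 + 15.7) − 12.3 = 29.700 Gt C/yr.
Box B: F(B→C) = (29.700 + 14.0) − 9.04 = 34.660 Gt C/yr.
Box C: F(C→D) = (34.660 + 10.5) − 23.7 = 21.460 Gt C/yr.
Box D throughput = its input = 21.460 Gt C/yr; τ = 10800 / 21.460 = 503.3 yr.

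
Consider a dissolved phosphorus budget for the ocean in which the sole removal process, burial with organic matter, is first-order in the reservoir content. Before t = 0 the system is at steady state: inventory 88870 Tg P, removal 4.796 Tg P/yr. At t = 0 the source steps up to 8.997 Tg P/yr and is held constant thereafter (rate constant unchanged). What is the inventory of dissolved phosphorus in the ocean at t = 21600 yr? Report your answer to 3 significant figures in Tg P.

Residence time τ = M₀/F₀ = 18530 yr. The eventual steady state is M_∞ = M₀·(F₁/F₀) = 88870 × 8.997/4.796 = 166710 Tg P.
The anomaly ΔM(t) = M(t) − M_∞ decays as ΔM₀·e^(−t/τ) with ΔM₀ = 88870 − 166710 = −77840 Tg P.
At t = 21600 yr, e^(−t/τ) = e^(−1.166) = 0.3117, so ΔM = −24270 Tg P and M = 166710 − 24270 = 142450 Tg P.

142000 Tg P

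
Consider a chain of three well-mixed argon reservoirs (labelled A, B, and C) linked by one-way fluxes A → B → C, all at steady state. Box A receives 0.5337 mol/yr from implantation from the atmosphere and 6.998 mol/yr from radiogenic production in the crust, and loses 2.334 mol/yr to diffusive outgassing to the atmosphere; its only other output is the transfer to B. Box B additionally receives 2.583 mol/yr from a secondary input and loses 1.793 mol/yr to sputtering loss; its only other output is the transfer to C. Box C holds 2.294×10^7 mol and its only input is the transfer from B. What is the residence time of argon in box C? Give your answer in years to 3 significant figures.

Box A: F(A→B) = (0.5337 + 6.998) − 2.334 = 5.1977 mol/yr.
Box B: F(B→C) = (5.1977 + 2.583) − 1.793 = 5.9877 mol/yr.
Box C throughput = its input = 5.9877 mol/yr; τ = 2.294×10^7 / 5.9877 = 3.831×10^6 yr.

3.83×10^6 yr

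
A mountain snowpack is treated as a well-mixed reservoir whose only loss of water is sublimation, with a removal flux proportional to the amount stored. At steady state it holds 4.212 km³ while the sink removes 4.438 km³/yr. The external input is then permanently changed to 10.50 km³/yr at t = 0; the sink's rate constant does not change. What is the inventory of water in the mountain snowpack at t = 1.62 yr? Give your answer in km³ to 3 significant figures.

8.92 km³

τ = M₀/F₀ = 4.212/4.438 = 0.9491 yr; rate constant k = 1/τ.
New steady state M_∞ = F₁/k = F₁·τ = 10.50 × 0.9491 = 9.9653 km³.
M(t) = M_∞ + (M₀ − M_∞)·e^(−t/τ); t/τ = 1.62/0.9491 = 1.707, so e^(−t/τ) = 0.1814.
M(t) = 9.9653 − 5.753 × 0.1814 = 8.9215 km³.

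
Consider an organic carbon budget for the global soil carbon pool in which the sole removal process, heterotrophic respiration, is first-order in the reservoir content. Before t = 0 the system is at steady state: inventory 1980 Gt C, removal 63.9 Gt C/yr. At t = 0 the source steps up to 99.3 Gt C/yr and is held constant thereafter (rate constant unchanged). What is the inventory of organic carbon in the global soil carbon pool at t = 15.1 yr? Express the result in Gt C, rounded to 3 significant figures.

2400 Gt C

The sink rate constant is k = F₀/M₀ = 63.9/1980 = 0.03227 yr⁻¹.
Solving dM/dt = F₁ − kM with M(0) = M₀ gives M(t) = F₁/k + (M₀ − F₁/k)·e^(−kt).
F₁/k = 99.3/0.03227 = 3076.9 Gt C; kt = 0.03227 × 15.1 = 0.4873, e^(−kt) = 0.6143.
M(15.1) = 3076.9 + (1980 − 3076.9) × 0.6143 = 3076.9 − 673.8 = 2403.1 Gt C.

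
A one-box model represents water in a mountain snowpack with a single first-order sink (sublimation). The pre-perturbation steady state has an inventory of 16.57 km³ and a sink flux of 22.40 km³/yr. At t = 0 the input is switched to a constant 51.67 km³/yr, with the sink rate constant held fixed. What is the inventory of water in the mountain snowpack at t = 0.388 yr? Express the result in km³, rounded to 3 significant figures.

Residence time τ = M₀/F₀ = 0.7397 yr. The eventual steady state is M_∞ = M₀·(F₁/F₀) = 16.57 × 51.67/22.40 = 38.222 km³.
The anomaly ΔM(t) = M(t) − M_∞ decays as ΔM₀·e^(−t/τ) with ΔM₀ = 16.57 − 38.222 = −21.65 km³.
At t = 0.388 yr, e^(−t/τ) = e^(−0.5245) = 0.5918, so ΔM = −12.81 km³ and M = 38.222 − 12.81 = 25.407 km³.

25.4 km³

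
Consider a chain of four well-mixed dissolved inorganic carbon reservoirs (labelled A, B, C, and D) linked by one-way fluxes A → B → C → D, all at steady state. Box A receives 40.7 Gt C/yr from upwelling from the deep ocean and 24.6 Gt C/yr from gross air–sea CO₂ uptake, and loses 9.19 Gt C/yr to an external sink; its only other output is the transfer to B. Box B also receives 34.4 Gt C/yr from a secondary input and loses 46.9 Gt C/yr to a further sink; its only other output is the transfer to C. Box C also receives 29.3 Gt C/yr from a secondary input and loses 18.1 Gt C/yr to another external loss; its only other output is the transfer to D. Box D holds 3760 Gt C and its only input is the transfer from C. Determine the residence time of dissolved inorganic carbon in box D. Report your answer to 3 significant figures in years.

68.6 yr

Box A: F(A→B) = (40.7 + 24.6) − 9.19 = 56.110 Gt C/yr.
Box B: F(B→C) = (56.110 + 34.4) − 46.9 = 43.610 Gt C/yr.
Box C: F(C→D) = (43.610 + 29.3) − 18.1 = 54.810 Gt C/yr.
Box D throughput = its input = 54.810 Gt C/yr; τ = 3760 / 54.810 = 68.60 yr.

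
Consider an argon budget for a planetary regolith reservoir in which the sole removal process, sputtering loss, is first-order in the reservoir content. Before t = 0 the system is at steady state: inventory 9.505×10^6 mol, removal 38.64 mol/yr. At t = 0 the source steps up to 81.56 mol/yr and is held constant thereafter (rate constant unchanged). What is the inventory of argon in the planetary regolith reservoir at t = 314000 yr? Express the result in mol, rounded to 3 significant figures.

The sink rate constant is k = F₀/M₀ = 38.64/9.505×10^6 = 4.065×10^-6 yr⁻¹.
Solving dM/dt = F₁ − kM with M(0) = M₀ gives M(t) = F₁/k + (M₀ − F₁/k)·e^(−kt).
F₁/k = 81.56/4.065×10^-6 = 2.0063×10^7 mol; kt = 4.065×10^-6 × 314000 = 1.276, e^(−kt) = 0.2790.
M(314000) = 2.0063×10^7 + (9.505×10^6 − 2.0063×10^7) × 0.2790 = 2.0063×10^7 − 2.946×10^6 = 1.7117×10^7 mol.

1.71×10^7 mol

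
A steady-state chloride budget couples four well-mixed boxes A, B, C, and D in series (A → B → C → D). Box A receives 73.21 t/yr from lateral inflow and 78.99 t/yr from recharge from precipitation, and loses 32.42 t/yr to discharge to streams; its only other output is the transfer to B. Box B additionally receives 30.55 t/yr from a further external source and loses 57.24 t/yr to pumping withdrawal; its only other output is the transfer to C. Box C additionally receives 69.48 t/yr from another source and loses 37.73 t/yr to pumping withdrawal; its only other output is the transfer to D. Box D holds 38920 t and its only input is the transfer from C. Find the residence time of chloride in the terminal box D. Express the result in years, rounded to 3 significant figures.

Box A: F(A→B) = (73.21 + 78.99) − 32.42 = 119.78 t/yr.
Box B: F(B→C) = (119.78 + 30.55) − 57.24 = 93.090 t/yr.
Box C: F(C→D) = (93.090 + 69.48) − 37.73 = 124.84 t/yr.
Box D throughput = its input = 124.84 t/yr; τ = 38920 / 124.84 = 311.8 yr.

312 yr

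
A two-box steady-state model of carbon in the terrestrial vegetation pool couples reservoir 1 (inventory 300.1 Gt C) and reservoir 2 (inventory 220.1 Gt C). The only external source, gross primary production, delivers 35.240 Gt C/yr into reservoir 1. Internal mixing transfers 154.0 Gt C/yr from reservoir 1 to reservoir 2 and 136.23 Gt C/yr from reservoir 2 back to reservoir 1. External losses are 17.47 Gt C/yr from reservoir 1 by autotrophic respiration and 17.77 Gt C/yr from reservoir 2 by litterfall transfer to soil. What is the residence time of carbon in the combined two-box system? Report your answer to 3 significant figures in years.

For the system as a whole, the A↔B exchange is internal and contributes nothing to the throughput; only the external sinks remove mass.
M_total = 300.1 + 220.1 = 520.20 Gt C.
ΣF_external_out = 17.47 + 17.77 = 35.240 Gt C/yr.
τ = M_total / ΣF_ext = 520.20 / 35.240 = 14.76 yr.

14.8 yr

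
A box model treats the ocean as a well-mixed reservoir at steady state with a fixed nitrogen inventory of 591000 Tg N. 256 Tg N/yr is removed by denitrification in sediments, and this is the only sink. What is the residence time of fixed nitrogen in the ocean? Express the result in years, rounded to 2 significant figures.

2300 yr

τ = M / F = 591000 / 256 = 2309 yr.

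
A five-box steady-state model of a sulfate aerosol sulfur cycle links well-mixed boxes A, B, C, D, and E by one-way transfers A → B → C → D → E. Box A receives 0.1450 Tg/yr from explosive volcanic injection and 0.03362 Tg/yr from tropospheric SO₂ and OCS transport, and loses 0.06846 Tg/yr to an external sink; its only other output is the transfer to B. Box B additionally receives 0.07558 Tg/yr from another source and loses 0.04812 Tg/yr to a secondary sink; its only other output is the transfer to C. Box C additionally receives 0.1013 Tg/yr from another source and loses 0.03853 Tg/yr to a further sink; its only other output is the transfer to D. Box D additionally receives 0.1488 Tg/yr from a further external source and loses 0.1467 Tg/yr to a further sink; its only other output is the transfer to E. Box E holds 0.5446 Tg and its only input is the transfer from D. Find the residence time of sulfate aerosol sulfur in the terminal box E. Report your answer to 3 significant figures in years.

Box A: F(A→B) = (0.1450 + 0.03362) − 0.06846 = 0.11016 Tg/yr.
Box B: F(B→C) = (0.11016 + 0.07558) − 0.04812 = 0.13762 Tg/yr.
Box C: F(C→D) = (0.13762 + 0.1013) − 0.03853 = 0.20039 Tg/yr.
Box D: F(D→E) = (0.20039 + 0.1488) − 0.1467 = 0.20249 Tg/yr.
Box E throughput = its input = 0.20249 Tg/yr; τ = 0.5446 / 0.20249 = 2.690 yr.

2.69 yr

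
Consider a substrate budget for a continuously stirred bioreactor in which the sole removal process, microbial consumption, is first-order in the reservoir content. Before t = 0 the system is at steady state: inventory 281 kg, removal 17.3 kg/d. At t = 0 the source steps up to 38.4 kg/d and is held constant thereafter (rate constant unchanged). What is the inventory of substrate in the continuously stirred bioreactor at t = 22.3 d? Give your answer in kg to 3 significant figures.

537 kg

τ = M₀/F₀ = 281/17.3 = 16.24 d; rate constant k = 1/τ.
New steady state M_∞ = F₁/k = F₁·τ = 38.4 × 16.24 = 623.72 kg.
M(t) = M_∞ + (M₀ − M_∞)·e^(−t/τ); t/τ = 22.3/16.24 = 1.373, so e^(−t/τ) = 0.2534.
M(t) = 623.72 − 342.7 × 0.2534 = 536.89 kg.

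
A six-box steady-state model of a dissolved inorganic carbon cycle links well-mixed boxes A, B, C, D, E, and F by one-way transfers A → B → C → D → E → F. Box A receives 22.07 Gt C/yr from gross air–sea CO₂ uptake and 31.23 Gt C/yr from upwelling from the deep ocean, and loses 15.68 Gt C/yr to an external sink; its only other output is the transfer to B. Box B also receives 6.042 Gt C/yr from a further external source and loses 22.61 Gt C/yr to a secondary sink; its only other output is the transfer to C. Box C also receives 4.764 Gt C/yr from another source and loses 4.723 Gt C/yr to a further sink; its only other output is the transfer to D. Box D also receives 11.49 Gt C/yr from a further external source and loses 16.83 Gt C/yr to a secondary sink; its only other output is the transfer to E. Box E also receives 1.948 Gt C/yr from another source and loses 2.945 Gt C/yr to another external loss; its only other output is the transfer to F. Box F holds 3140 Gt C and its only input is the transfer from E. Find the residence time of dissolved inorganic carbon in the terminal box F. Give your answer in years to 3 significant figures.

Box A: F(A→B) = (22.07 + 31.23) − 15.68 = 37.620 Gt C/yr.
Box B: F(B→C) = (37.620 + 6.042) − 22.61 = 21.052 Gt C/yr.
Box C: F(C→D) = (21.052 + 4.764) − 4.723 = 21.093 Gt C/yr.
Box D: F(D→E) = (21.093 + 11.49) − 16.83 = 15.753 Gt C/yr.
Box E: F(E→F) = (15.753 + 1.948) − 2.945 = 14.756 Gt C/yr.
Box F throughput = its input = 14.756 Gt C/yr; τ = 3140 / 14.756 = 212.8 yr.

213 yr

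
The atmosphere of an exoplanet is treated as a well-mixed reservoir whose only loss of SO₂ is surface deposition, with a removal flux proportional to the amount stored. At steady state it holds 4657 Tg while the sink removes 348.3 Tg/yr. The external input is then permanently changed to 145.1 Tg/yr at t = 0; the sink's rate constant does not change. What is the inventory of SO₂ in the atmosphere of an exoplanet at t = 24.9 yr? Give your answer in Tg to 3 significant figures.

2360 Tg

The sink rate constant is k = F₀/M₀ = 348.3/4657 = 0.07479 yr⁻¹.
Solving dM/dt = F₁ − kM with M(0) = M₀ gives M(t) = F₁/k + (M₀ − F₁/k)·e^(−kt).
F₁/k = 145.1/0.07479 = 1940.1 Tg; kt = 0.07479 × 24.9 = 1.862, e^(−kt) = 0.1553.
M(24.9) = 1940.1 + (4657 − 1940.1) × 0.1553 = 1940.1 + 422.0 = 2362.1 Tg.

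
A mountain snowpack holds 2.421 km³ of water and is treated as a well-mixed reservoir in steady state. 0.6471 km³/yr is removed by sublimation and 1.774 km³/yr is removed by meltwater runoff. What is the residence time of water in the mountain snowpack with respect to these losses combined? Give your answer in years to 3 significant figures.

Total removal = 0.6471 + 1.774 = 2.4211 km³/yr.
τ = M / ΣF_out = 2.421 / 2.4211 = 1.000 yr.

1.00 yr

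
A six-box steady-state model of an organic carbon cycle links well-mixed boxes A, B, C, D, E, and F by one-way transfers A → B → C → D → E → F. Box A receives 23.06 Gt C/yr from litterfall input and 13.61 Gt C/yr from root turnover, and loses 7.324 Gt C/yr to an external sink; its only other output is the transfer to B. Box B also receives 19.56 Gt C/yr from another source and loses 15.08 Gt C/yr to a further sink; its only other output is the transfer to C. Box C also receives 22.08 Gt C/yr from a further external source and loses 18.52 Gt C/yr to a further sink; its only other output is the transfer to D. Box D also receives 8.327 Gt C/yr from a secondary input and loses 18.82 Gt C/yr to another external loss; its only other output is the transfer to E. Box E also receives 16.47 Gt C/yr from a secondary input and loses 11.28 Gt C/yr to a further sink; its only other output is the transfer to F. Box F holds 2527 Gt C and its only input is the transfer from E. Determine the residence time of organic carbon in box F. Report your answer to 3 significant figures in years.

Box A: F(A→B) = (23.06 + 13.61) − 7.324 = 29.346 Gt C/yr.
Box B: F(B→C) = (29.346 + 19.56) − 15.08 = 33.826 Gt C/yr.
Box C: F(C→D) = (33.826 + 22.08) − 18.52 = 37.386 Gt C/yr.
Box D: F(D→E) = (37.386 + 8.327) − 18.82 = 26.893 Gt C/yr.
Box E: F(E→F) = (26.893 + 16.47) − 11.28 = 32.083 Gt C/yr.
Box F throughput = its input = 32.083 Gt C/yr; τ = 2527 / 32.083 = 78.76 yr.

78.8 yr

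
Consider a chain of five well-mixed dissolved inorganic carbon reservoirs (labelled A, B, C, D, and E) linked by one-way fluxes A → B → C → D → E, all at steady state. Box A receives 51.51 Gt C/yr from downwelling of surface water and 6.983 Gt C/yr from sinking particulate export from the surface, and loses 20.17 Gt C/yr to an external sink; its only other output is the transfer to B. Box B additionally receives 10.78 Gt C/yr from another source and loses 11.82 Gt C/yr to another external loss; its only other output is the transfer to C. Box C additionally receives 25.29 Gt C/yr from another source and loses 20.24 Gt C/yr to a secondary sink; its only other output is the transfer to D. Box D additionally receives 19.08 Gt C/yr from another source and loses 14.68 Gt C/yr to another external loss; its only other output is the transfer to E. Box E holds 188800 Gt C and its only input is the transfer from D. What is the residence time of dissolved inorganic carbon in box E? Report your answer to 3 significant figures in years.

4040 yr

Box A: F(A→B) = (51.51 + 6.983) − 20.17 = 38.323 Gt C/yr.
Box B: F(B→C) = (38.323 + 10.78) − 11.82 = 37.283 Gt C/yr.
Box C: F(C→D) = (37.283 + 25.29) − 20.24 = 42.333 Gt C/yr.
Box D: F(D→E) = (42.333 + 19.08) − 14.68 = 46.733 Gt C/yr.
Box E throughput = its input = 46.733 Gt C/yr; τ = 188800 / 46.733 = 4040 yr.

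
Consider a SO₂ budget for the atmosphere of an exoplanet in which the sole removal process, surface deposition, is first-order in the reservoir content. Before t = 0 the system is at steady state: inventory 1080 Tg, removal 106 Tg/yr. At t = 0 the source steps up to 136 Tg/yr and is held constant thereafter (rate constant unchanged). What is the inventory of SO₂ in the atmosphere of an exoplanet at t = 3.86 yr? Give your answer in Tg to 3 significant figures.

τ = M₀/F₀ = 1080/106 = 10.19 yr; rate constant k = 1/τ.
New steady state M_∞ = F₁/k = F₁·τ = 136 × 10.19 = 1385.7 Tg.
M(t) = M_∞ + (M₀ − M_∞)·e^(−t/τ); t/τ = 3.86/10.19 = 0.3789, so e^(−t/τ) = 0.6846.
M(t) = 1385.7 − 305.7 × 0.6846 = 1176.4 Tg.

1180 Tg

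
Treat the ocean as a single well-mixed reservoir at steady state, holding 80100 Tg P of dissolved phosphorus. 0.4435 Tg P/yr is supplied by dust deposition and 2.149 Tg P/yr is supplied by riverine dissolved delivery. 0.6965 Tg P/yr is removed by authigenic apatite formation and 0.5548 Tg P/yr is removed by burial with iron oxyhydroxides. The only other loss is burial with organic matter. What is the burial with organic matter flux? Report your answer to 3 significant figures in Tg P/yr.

1.34 Tg P/yr

At steady state ΣF_in = ΣF_out.
ΣF_in = 0.4435 + 2.149 = 2.5925 Tg P/yr.
Burial with organic matter flux = ΣF_in − (0.6965 + 0.5548) = 2.5925 − 1.251 = 1.341 Tg P/yr.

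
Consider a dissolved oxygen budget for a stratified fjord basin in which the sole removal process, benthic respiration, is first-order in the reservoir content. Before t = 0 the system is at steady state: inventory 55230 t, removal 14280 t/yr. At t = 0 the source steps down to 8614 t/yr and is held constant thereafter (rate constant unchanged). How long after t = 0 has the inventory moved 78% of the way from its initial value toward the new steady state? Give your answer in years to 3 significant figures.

5.86 yr

τ = M₀/F₀ = 55230/14280 = 3.868 yr.
The remaining gap fraction is e^(−t/τ); 78% covered ⇒ e^(−t/τ) = 0.220.
t = −τ ln(0.220) = 3.868 × 1.514 = 5.856 yr.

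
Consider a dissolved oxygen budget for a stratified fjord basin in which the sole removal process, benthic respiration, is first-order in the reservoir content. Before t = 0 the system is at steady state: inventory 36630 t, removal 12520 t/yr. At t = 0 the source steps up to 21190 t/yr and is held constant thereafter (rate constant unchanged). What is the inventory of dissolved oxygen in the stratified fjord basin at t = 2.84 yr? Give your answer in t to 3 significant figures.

52400 t

τ = M₀/F₀ = 36630/12520 = 2.926 yr; rate constant k = 1/τ.
New steady state M_∞ = F₁/k = F₁·τ = 21190 × 2.926 = 61996 t.
M(t) = M_∞ + (M₀ − M_∞)·e^(−t/τ); t/τ = 2.84/2.926 = 0.9707, so e^(−t/τ) = 0.3788.
M(t) = 61996 − 25370 × 0.3788 = 52387 t.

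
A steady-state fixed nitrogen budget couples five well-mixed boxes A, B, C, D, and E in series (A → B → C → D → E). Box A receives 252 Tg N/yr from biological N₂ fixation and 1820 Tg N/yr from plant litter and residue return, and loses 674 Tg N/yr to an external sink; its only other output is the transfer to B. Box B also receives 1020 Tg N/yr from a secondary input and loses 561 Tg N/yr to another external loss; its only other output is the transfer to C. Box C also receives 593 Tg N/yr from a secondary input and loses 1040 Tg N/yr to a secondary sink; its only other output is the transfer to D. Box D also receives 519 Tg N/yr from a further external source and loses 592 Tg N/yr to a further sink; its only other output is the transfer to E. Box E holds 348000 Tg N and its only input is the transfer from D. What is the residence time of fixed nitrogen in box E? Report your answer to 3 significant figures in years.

Box A: F(A→B) = (252 + 1820) − 674 = 1398.0 Tg N/yr.
Box B: F(B→C) = (1398.0 + 1020) − 561 = 1857.0 Tg N/yr.
Box C: F(C→D) = (1857.0 + 593) − 1040 = 1410.0 Tg N/yr.
Box D: F(D→E) = (1410.0 + 519) − 592 = 1337.0 Tg N/yr.
Box E throughput = its input = 1337.0 Tg N/yr; τ = 348000 / 1337.0 = 260.3 yr.

260 yr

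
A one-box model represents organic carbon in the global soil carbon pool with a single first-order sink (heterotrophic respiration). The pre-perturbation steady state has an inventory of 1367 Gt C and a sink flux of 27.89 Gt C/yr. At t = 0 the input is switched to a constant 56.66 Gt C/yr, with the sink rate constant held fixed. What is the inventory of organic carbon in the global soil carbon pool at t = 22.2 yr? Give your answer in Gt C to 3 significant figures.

1880 Gt C

The sink rate constant is k = F₀/M₀ = 27.89/1367 = 0.02040 yr⁻¹.
Solving dM/dt = F₁ − kM with M(0) = M₀ gives M(t) = F₁/k + (M₀ − F₁/k)·e^(−kt).
F₁/k = 56.66/0.02040 = 2777.1 Gt C; kt = 0.02040 × 22.2 = 0.4529, e^(−kt) = 0.6358.
M(22.2) = 2777.1 + (1367 − 2777.1) × 0.6358 = 2777.1 − 896.5 = 1880.6 Gt C.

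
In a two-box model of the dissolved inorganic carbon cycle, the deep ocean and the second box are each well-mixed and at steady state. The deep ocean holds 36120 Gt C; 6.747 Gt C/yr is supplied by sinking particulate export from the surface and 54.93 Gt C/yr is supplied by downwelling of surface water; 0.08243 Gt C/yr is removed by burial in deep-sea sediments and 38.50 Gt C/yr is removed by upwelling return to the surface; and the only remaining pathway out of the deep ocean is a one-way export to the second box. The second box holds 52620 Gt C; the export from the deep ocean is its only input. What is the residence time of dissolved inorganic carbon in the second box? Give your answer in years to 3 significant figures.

2280 yr

Balance the deep ocean: ΣF_in = 6.747 + 54.93 = 61.677 Gt C/yr.
Export to the second box = ΣF_in − (0.08243 + 38.50) = 23.095 Gt C/yr.
At steady state the output of the second box equals its input, 23.095 Gt C/yr.
τ = M / F = 52620 / 23.095 = 2278 yr.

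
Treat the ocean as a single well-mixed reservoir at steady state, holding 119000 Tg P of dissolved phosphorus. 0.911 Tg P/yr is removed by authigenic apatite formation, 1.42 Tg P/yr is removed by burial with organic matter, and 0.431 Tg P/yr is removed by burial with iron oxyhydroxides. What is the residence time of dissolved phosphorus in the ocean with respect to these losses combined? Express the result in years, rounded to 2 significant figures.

43000 yr

Total removal = 0.9110 + 1.420 + 0.4310 = 2.7620 Tg P/yr.
τ = M / ΣF_out = 119000 / 2.7620 = 43080 yr.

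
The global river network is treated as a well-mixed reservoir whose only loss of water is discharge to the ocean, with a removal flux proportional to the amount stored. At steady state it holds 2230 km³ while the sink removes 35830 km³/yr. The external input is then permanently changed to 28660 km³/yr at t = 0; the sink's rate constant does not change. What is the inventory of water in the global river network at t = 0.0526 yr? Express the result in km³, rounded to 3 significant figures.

1980 km³

Residence time τ = M₀/F₀ = 0.06224 yr. The eventual steady state is M_∞ = M₀·(F₁/F₀) = 2230 × 28660/35830 = 1783.8 km³.
The anomaly ΔM(t) = M(t) − M_∞ decays as ΔM₀·e^(−t/τ) with ΔM₀ = 2230 − 1783.8 = 446.2 km³.
At t = 0.0526 yr, e^(−t/τ) = e^(−0.8451) = 0.4295, so ΔM = 191.7 km³ and M = 1783.8 + 191.7 = 1975.4 km³.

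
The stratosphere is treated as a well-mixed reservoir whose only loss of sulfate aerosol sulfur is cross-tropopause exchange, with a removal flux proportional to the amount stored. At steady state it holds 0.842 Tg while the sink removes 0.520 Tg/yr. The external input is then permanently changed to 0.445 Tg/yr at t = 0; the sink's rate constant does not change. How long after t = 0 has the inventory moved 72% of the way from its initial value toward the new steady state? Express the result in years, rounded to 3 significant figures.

τ = M₀/F₀ = 0.842/0.520 = 1.619 yr.
The remaining gap fraction is e^(−t/τ); 72% covered ⇒ e^(−t/τ) = 0.280.
t = −τ ln(0.280) = 1.619 × 1.273 = 2.061 yr.

2.06 yr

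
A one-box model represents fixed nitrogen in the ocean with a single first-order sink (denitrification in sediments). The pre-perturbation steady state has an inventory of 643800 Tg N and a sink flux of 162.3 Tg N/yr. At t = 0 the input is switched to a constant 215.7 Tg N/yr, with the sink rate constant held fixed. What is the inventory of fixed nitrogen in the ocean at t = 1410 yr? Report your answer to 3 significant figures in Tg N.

Residence time τ = M₀/F₀ = 3967 yr. The eventual steady state is M_∞ = M₀·(F₁/F₀) = 643800 × 215.7/162.3 = 855620 Tg N.
The anomaly ΔM(t) = M(t) − M_∞ decays as ΔM₀·e^(−t/τ) with ΔM₀ = 643800 − 855620 = −211800 Tg N.
At t = 1410 yr, e^(−t/τ) = e^(−0.3555) = 0.7009, so ΔM = −148500 Tg N and M = 855620 − 148500 = 707170 Tg N.

707000 Tg N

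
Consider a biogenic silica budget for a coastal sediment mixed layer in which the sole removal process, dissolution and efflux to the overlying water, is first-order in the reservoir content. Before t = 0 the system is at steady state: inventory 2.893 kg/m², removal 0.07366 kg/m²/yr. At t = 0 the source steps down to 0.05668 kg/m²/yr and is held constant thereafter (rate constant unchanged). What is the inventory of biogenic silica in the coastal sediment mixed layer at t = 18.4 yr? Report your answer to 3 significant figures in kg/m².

τ = M₀/F₀ = 2.893/0.07366 = 39.28 yr; rate constant k = 1/τ.
New steady state M_∞ = F₁/k = F₁·τ = 0.05668 × 39.28 = 2.2261 kg/m².
M(t) = M_∞ + (M₀ − M_∞)·e^(−t/τ); t/τ = 18.4/39.28 = 0.4685, so e^(−t/τ) = 0.6259.
M(t) = 2.2261 + 0.6669 × 0.6259 = 2.6435 kg/m².

2.64 kg/m²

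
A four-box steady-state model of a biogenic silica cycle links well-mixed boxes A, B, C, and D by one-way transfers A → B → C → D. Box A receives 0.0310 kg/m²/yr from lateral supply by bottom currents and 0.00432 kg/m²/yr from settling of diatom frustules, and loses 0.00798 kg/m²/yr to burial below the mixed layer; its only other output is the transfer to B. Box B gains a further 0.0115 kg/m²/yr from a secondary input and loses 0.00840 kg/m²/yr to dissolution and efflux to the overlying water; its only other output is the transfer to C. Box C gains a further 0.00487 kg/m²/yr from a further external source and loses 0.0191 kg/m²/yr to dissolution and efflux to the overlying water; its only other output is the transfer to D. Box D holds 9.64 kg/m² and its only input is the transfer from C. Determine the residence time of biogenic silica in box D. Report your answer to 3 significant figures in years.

Box A: F(A→B) = (0.0310 + 0.00432) − 0.00798 = 0.027340 kg/m²/yr.
Box B: F(B→C) = (0.027340 + 0.0115) − 0.00840 = 0.030440 kg/m²/yr.
Box C: F(C→D) = (0.030440 + 0.00487) − 0.0191 = 0.016210 kg/m²/yr.
Box D throughput = its input = 0.016210 kg/m²/yr; τ = 9.64 / 0.016210 = 594.7 yr.

595 yr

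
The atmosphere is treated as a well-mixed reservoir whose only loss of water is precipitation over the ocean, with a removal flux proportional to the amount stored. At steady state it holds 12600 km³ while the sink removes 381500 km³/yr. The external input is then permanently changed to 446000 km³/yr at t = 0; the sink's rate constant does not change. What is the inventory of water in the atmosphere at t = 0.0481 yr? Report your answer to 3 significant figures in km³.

τ = M₀/F₀ = 12600/381500 = 0.03303 yr; rate constant k = 1/τ.
New steady state M_∞ = F₁/k = F₁·τ = 446000 × 0.03303 = 14730 km³.
M(t) = M_∞ + (M₀ − M_∞)·e^(−t/τ); t/τ = 0.0481/0.03303 = 1.456, so e^(−t/τ) = 0.2331.
M(t) = 14730 − 2130 × 0.2331 = 14234 km³.

14200 km³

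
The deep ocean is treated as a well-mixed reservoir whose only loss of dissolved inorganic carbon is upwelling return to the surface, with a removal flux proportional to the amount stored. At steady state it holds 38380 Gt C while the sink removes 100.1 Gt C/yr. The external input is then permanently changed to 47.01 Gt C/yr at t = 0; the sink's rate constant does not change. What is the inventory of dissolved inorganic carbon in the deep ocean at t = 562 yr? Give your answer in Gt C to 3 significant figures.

τ = M₀/F₀ = 38380/100.1 = 383.4 yr; rate constant k = 1/τ.
New steady state M_∞ = F₁/k = F₁·τ = 47.01 × 383.4 = 18024 Gt C.
M(t) = M_∞ + (M₀ − M_∞)·e^(−t/τ); t/τ = 562/383.4 = 1.466, so e^(−t/τ) = 0.2309.
M(t) = 18024 + 20360 × 0.2309 = 22725 Gt C.

22700 Gt C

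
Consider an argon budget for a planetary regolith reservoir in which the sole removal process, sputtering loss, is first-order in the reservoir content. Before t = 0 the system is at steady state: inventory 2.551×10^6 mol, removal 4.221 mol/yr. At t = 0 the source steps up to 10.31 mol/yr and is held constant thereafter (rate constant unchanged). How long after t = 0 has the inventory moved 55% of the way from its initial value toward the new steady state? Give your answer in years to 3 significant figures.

τ = M₀/F₀ = 2.551×10^6/4.221 = 604400 yr.
The remaining gap fraction is e^(−t/τ); 55% covered ⇒ e^(−t/τ) = 0.450.
t = −τ ln(0.450) = 604400 × 0.7985 = 482600 yr.

483000 yr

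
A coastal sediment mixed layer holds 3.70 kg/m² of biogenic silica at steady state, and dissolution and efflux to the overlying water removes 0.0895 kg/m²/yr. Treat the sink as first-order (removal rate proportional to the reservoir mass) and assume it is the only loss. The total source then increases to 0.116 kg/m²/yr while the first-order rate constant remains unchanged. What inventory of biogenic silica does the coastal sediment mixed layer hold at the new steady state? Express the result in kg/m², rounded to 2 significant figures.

4.8 kg/m²

Rate constant k = F/M = 0.0895 / 3.70 = 0.02419 yr⁻¹.
At the new steady state, source = k·M_new ⇒ M_new = 0.116 / 0.02419 = 4.796 kg/m².
(Equivalently M_new = M × F_new/F_old = 3.70 × 0.116/0.0895.)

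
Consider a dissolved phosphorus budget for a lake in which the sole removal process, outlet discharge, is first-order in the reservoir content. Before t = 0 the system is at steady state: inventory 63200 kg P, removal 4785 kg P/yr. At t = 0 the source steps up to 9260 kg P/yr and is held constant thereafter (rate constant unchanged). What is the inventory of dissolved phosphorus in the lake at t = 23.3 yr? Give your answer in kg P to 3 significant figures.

τ = M₀/F₀ = 63200/4785 = 13.21 yr; rate constant k = 1/τ.
New steady state M_∞ = F₁/k = F₁·τ = 9260 × 13.21 = 122310 kg P.
M(t) = M_∞ + (M₀ − M_∞)·e^(−t/τ); t/τ = 23.3/13.21 = 1.764, so e^(−t/τ) = 0.1713.
M(t) = 122310 − 59110 × 0.1713 = 112180 kg P.

112000 kg P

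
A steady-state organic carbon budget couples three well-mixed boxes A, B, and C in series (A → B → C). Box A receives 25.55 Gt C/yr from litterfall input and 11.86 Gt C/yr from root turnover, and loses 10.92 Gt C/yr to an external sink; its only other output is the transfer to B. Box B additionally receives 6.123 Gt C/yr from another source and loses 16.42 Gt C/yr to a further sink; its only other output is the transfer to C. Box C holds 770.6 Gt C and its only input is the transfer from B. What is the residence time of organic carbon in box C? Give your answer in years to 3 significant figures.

47.6 yr

Box A: F(A→B) = (25.55 + 11.86) − 10.92 = 26.490 Gt C/yr.
Box B: F(B→C) = (26.490 + 6.123) − 16.42 = 16.193 Gt C/yr.
Box C throughput = its input = 16.193 Gt C/yr; τ = 770.6 / 16.193 = 47.59 yr.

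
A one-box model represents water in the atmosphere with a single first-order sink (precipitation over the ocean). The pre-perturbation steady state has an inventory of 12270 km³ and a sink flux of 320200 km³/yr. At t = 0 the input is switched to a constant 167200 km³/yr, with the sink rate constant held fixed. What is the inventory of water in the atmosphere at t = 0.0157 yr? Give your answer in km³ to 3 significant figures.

10300 km³

The sink rate constant is k = F₀/M₀ = 320200/12270 = 26.10 yr⁻¹.
Solving dM/dt = F₁ − kM with M(0) = M₀ gives M(t) = F₁/k + (M₀ − F₁/k)·e^(−kt).
F₁/k = 167200/26.10 = 6407.1 km³; kt = 26.10 × 0.0157 = 0.4097, e^(−kt) = 0.6638.
M(0.0157) = 6407.1 + (12270 − 6407.1) × 0.6638 = 6407.1 + 3892 = 10299 km³.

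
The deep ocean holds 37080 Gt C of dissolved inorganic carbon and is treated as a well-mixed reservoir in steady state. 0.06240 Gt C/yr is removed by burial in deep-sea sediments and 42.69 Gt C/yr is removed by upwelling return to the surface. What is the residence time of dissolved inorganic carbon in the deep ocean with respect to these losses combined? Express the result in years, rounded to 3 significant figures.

867 yr

Total removal = 0.06240 + 42.69 = 42.752 Gt C/yr.
τ = M / ΣF_out = 37080 / 42.752 = 867.3 yr.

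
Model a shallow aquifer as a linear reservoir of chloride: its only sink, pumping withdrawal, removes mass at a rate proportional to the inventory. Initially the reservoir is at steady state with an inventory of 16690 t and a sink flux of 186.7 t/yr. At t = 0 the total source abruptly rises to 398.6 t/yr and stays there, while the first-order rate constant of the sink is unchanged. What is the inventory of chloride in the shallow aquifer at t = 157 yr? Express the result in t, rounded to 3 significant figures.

32400 t

The sink rate constant is k = F₀/M₀ = 186.7/16690 = 0.01119 yr⁻¹.
Solving dM/dt = F₁ − kM with M(0) = M₀ gives M(t) = F₁/k + (M₀ − F₁/k)·e^(−kt).
F₁/k = 398.6/0.01119 = 35633 t; kt = 0.01119 × 157 = 1.756, e^(−kt) = 0.1727.
M(157) = 35633 + (16690 − 35633) × 0.1727 = 35633 − 3271 = 32362 t.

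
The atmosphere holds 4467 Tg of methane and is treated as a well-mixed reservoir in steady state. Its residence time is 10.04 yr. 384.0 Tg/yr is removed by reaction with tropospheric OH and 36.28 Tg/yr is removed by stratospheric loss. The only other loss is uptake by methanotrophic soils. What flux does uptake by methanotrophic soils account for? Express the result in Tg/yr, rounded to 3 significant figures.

24.6 Tg/yr

Total removal F = M/τ = 4467 / 10.04 = 444.9 Tg/yr.
Uptake by methanotrophic soils = F − (384.0 + 36.28) = 444.9 − 420.3 = 24.64 Tg/yr.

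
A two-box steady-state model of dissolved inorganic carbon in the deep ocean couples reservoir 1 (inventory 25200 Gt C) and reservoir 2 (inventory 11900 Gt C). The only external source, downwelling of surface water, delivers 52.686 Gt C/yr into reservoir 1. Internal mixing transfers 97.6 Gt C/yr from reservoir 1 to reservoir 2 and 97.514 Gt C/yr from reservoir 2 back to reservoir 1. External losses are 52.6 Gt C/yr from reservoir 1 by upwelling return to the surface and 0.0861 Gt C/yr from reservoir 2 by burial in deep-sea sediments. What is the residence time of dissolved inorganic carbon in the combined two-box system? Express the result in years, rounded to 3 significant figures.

704 yr

For the system as a whole, the A↔B exchange is internal and contributes nothing to the throughput; only the external sinks remove mass.
M_total = 25200 + 11900 = 37100 Gt C.
ΣF_external_out = 52.6 + 0.0861 = 52.686 Gt C/yr.
τ = M_total / ΣF_ext = 37100 / 52.686 = 704.2 yr.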